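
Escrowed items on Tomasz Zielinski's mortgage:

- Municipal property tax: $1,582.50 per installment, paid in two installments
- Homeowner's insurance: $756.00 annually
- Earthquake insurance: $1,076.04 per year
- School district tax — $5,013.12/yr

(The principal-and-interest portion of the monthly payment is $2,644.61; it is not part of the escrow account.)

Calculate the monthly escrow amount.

$834.18

Municipal property tax = $1,582.50 × 2 = $3,165.00 per year
Homeowner's insurance = $756.00 per year
Earthquake insurance = $1,076.04 per year
School district tax = $5,013.12 per year
Combined annual = $10,010.16
Monthly = $10,010.16 / 12 = $834.18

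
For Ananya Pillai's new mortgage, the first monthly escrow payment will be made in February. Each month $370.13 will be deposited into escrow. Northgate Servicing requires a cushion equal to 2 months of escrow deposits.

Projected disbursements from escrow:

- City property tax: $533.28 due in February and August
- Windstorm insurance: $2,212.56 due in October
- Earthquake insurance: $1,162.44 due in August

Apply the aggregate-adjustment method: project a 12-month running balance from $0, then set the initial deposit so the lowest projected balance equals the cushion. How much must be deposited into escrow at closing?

Cushion = 2 × $370.13 = $740.26
Trial balance (start $0, +$370.13 each month, − disbursements):
  Feb: +$370.13 − $533.28 → -$163.15
  Mar: +$370.13 → $206.98
  Apr: +$370.13 → $577.11
  May: +$370.13 → $947.24
  Jun: +$370.13 → $1,317.37
  Jul: +$370.13 → $1,687.50
  Aug: +$370.13 − $1,695.72 → $361.91
  Sep: +$370.13 → $732.04
  Oct: +$370.13 − $2,212.56 → -$1,110.39
  Nov: +$370.13 → -$740.26
  Dec: +$370.13 → -$370.13
  Jan: +$370.13 → $0.00
Lowest trial balance = -$1,110.39 (Oct)
Initial deposit = cushion − low point = $740.26 − (-$1,110.39) = $1,850.65

$1,850.65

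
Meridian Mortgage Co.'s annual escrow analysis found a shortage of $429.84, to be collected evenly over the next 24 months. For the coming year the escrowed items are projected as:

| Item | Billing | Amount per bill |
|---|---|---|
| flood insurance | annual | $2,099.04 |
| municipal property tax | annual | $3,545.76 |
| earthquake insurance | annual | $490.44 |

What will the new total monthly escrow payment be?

$529.18

Flood insurance — $2,099.04
Municipal property tax — $3,545.76
Earthquake insurance — $490.44
Total annual escrow = $2,099.04 + $3,545.76 + $490.44 = $6,135.24
Monthly = $6,135.24 / 12 = $511.27
Shortage spread = $429.84 ÷ 24 = $17.91/mo
Adjusted monthly = $511.27 + $17.91 = $529.18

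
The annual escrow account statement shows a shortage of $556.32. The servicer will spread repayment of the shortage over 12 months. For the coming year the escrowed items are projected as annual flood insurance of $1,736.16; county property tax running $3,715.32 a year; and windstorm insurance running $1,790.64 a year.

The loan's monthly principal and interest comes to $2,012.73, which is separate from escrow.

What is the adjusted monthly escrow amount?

$649.87

Flood insurance — $1,736.16 annually
County property tax — $3,715.32 annually
Windstorm insurance — $1,790.64 annually
Total per year = $1,736.16 + $3,715.32 + $1,790.64 = $7,242.12
Monthly = $7,242.12 / 12 = $603.51
Monthly shortage recovery: $556.32 ÷ 12 = $46.36
Adjusted monthly = $603.51 + $46.36 = $649.87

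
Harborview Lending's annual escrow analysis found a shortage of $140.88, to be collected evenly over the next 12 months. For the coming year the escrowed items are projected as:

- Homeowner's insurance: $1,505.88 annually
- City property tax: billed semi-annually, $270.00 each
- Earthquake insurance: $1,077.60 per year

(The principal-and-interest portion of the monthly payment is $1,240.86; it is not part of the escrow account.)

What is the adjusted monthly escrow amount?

$272.03

Homeowner's insurance — $1,505.88/yr
City property tax — $270.00 × 2 = $540.00/yr
Earthquake insurance — $1,077.60/yr
Combined annual = $3,123.48
Per month = $3,123.48 / 12 = $260.29
Shortage spread = $140.88 ÷ 12 = $11.74/mo
New monthly escrow = $260.29 + $11.74 = $272.03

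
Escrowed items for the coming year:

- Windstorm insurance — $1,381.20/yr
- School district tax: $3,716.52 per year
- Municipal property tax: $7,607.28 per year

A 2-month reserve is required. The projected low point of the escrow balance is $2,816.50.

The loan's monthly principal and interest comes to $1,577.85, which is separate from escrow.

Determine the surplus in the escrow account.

Windstorm insurance: $1,381.20 per year
School district tax: $3,716.52 per year
Municipal property tax: $7,607.28 per year
Combined annual = $12,705.00
Monthly = $12,705.00 ÷ 12 = $1,058.75
Required cushion = 2 × $1,058.75 = $2,117.50
Excess over cushion: $2,816.50 − $2,117.50 = $699.00

$699.00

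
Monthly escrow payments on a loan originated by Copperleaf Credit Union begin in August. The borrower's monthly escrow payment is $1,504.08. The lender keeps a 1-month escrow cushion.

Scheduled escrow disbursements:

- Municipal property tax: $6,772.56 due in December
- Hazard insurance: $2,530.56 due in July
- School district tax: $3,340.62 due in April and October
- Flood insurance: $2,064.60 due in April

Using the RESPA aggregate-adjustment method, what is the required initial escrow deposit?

$4,096.86

Cushion = 1 × $1,504.08 = $1,504.08
Trial balance (start $0, +$1,504.08 each month, − disbursements):
  Aug: +$1,504.08 → $1,504.08
  Sep: +$1,504.08 → $3,008.16
  Oct: +$1,504.08 − $3,340.62 → $1,171.62
  Nov: +$1,504.08 → $2,675.70
  Dec: +$1,504.08 − $6,772.56 → -$2,592.78
  Jan: +$1,504.08 → -$1,088.70
  Feb: +$1,504.08 → $415.38
  Mar: +$1,504.08 → $1,919.46
  Apr: +$1,504.08 − $5,405.22 → -$1,981.68
  May: +$1,504.08 → -$477.60
  Jun: +$1,504.08 → $1,026.48
  Jul: +$1,504.08 − $2,530.56 → $0.00
Lowest trial balance = -$2,592.78 (Dec)
Initial deposit = cushion − low point = $1,504.08 − (-$2,592.78) = $4,096.86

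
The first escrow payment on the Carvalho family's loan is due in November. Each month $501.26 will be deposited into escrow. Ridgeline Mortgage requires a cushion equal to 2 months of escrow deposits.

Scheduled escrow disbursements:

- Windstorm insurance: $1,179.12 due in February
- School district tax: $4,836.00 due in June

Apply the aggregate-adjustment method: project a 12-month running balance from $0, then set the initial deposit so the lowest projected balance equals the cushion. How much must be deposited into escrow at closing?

$3,007.56

Cushion = 2 × $501.26 = $1,002.52
Trial balance (start $0, +$501.26 each month, − disbursements):
  Nov: +$501.26 → $501.26
  Dec: +$501.26 → $1,002.52
  Jan: +$501.26 → $1,503.78
  Feb: +$501.26 − $1,179.12 → $825.92
  Mar: +$501.26 → $1,327.18
  Apr: +$501.26 → $1,828.44
  May: +$501.26 → $2,329.70
  Jun: +$501.26 − $4,836.00 → -$2,005.04
  Jul: +$501.26 → -$1,503.78
  Aug: +$501.26 → -$1,002.52
  Sep: +$501.26 → -$501.26
  Oct: +$501.26 → $0.00
Lowest trial balance = -$2,005.04 (Jun)
Initial deposit = cushion − low point = $1,002.52 − (-$2,005.04) = $3,007.56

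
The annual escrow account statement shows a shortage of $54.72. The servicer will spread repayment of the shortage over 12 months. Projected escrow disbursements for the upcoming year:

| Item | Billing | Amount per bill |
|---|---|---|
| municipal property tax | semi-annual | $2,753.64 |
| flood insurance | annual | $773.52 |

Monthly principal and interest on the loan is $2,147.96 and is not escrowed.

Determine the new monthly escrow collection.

Municipal property tax: $2,753.64 × 2 = $5,507.28 annually
Flood insurance: $773.52 annually
Yearly total = $5,507.28 + $773.52 = $6,280.80
Monthly escrow = $6,280.80 ÷ 12 = $523.40
Monthly shortage recovery: $54.72 ÷ 12 = $4.56
Adjusted monthly = $523.40 + $4.56 = $527.96

$527.96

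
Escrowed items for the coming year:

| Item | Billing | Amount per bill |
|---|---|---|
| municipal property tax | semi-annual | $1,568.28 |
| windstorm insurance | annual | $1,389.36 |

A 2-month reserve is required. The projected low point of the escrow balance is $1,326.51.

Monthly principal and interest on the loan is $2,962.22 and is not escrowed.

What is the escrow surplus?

Municipal property tax — $1,568.28 × 2 = $3,136.56/yr
Windstorm insurance — $1,389.36/yr
Total annual escrow = $4,525.92
Base monthly escrow = $4,525.92 / 12 = $377.16
Cushion = 2 × $377.16 = $754.32
Surplus = $1,326.51 − $754.32 = $572.19

$572.19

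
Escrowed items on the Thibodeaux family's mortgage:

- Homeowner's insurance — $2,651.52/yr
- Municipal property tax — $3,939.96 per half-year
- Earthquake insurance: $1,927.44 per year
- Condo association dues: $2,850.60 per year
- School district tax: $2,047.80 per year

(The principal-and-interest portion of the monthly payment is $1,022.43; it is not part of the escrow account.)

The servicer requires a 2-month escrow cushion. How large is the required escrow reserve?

Homeowner's insurance: $2,651.52 annually
Municipal property tax: $3,939.96 × 2 = $7,879.92 annually
Earthquake insurance: $1,927.44 annually
Condo association dues: $2,850.60 annually
School district tax: $2,047.80 annually
Total per year = $2,651.52 + $7,879.92 + $1,927.44 + $2,850.60 + $2,047.80 = $17,357.28
Per month = $17,357.28 / 12 = $1,446.44
Cushion = 2 × $1,446.44 = $2,892.88

$2,892.88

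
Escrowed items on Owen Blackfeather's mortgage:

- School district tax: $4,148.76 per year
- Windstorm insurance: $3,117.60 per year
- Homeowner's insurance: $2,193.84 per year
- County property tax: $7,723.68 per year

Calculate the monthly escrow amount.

$1,431.99

School district tax: $4,148.76 per year
Windstorm insurance: $3,117.60 per year
Homeowner's insurance: $2,193.84 per year
County property tax: $7,723.68 per year
Total annual escrow = $4,148.76 + $3,117.60 + $2,193.84 + $7,723.68 = $17,183.88
Monthly escrow = $17,183.88 ÷ 12 = $1,431.99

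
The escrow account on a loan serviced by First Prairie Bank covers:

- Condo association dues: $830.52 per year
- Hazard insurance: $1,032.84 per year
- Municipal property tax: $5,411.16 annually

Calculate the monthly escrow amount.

$606.21

Condo association dues: $830.52 per year
Hazard insurance: $1,032.84 per year
Municipal property tax: $5,411.16 per year
Annual escrow total = $7,274.52
Per month = $7,274.52 ÷ 12 = $606.21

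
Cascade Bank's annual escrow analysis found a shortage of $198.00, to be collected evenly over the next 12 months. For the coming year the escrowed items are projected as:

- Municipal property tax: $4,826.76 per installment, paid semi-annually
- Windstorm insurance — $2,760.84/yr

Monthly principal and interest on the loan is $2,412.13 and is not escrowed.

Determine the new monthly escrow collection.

$1,051.03

Municipal property tax — $4,826.76 × 2 = $9,653.52 annually
Windstorm insurance — $2,760.84 annually
Combined annual = $9,653.52 + $2,760.84 = $12,414.36
Monthly escrow = $12,414.36 / 12 = $1,034.53
Shortage spread = $198.00 ÷ 12 = $16.50/mo
Adjusted monthly = $1,034.53 + $16.50 = $1,051.03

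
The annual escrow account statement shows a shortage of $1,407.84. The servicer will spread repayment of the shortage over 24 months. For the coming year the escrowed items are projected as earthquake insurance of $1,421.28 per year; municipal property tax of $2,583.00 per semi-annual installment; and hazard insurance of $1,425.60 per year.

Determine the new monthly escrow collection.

Earthquake insurance = $1,421.28
Municipal property tax = $2,583.00 × 2 = $5,166.00
Hazard insurance = $1,425.60
Combined annual = $8,012.88
Base monthly escrow = $8,012.88 ÷ 12 = $667.74
Shortage spread = $1,407.84 ÷ 24 = $58.66/mo
New monthly escrow = $667.74 + $58.66 = $726.40

$726.40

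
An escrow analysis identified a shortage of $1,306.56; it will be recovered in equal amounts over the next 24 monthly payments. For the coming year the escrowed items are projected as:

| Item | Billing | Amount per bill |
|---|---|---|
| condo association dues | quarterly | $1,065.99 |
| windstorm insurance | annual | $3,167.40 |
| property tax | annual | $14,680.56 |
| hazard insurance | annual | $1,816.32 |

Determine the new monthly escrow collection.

Condo association dues: $1,065.99 × 4 = $4,263.96
Windstorm insurance: $3,167.40
Property tax: $14,680.56
Hazard insurance: $1,816.32
Total per year = $23,928.24
Monthly = $23,928.24 / 12 = $1,994.02
Shortage per month = $1,306.56 ÷ 24 = $54.44
New monthly escrow = $1,994.02 + $54.44 = $2,048.46

$2,048.46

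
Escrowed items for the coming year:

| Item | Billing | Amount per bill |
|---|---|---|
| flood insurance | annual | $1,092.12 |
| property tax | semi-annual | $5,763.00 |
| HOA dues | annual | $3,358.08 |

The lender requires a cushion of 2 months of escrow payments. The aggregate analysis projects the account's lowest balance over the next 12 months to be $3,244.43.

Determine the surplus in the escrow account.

$581.73

Flood insurance = $1,092.12 annually
Property tax = $5,763.00 × 2 = $11,526.00 annually
HOA dues = $3,358.08 annually
Total per year = $15,976.20
Per month = $15,976.20 ÷ 12 = $1,331.35
Required cushion = 2 × $1,331.35 = $2,662.70
Surplus = $3,244.43 − $2,662.70 = $581.73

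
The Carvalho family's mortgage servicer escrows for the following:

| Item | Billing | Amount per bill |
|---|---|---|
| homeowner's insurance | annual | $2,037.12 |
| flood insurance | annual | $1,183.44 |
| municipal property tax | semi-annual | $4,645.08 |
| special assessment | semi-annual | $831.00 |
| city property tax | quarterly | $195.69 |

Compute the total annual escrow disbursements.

$14,955.48

Homeowner's insurance: $2,037.12 per year
Flood insurance: $1,183.44 per year
Municipal property tax: $4,645.08 × 2 = $9,290.16 per year
Special assessment: $831.00 × 2 = $1,662.00 per year
City property tax: $195.69 × 4 = $782.76 per year
Yearly total = $2,037.12 + $1,183.44 + $9,290.16 + $1,662.00 + $782.76 = $14,955.48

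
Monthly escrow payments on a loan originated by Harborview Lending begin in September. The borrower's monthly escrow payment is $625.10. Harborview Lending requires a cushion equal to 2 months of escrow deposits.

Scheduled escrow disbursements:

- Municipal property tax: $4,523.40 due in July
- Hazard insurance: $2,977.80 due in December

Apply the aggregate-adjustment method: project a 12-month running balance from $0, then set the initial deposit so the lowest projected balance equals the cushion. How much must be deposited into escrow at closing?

$1,875.30

Cushion = 2 × $625.10 = $1,250.20
Trial balance (start $0, +$625.10 each month, − disbursements):
  Sep: +$625.10 → $625.10
  Oct: +$625.10 → $1,250.20
  Nov: +$625.10 → $1,875.30
  Dec: +$625.10 − $2,977.80 → -$477.40
  Jan: +$625.10 → $147.70
  Feb: +$625.10 → $772.80
  Mar: +$625.10 → $1,397.90
  Apr: +$625.10 → $2,023.00
  May: +$625.10 → $2,648.10
  Jun: +$625.10 → $3,273.20
  Jul: +$625.10 − $4,523.40 → -$625.10
  Aug: +$625.10 → $0.00
Lowest trial balance = -$625.10 (Jul)
Initial deposit = cushion − low point = $1,250.20 − (-$625.10) = $1,875.30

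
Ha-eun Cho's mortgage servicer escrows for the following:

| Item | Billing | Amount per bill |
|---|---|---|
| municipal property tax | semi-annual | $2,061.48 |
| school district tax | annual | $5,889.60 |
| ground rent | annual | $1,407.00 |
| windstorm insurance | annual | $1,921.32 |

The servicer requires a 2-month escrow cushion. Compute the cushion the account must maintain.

Municipal property tax — $2,061.48 × 2 = $4,122.96
School district tax — $5,889.60
Ground rent — $1,407.00
Windstorm insurance — $1,921.32
Total annual escrow = $4,122.96 + $5,889.60 + $1,407.00 + $1,921.32 = $13,340.88
Monthly = $13,340.88 ÷ 12 = $1,111.74
Required cushion = 2 × $1,111.74 = $2,223.48

$2,223.48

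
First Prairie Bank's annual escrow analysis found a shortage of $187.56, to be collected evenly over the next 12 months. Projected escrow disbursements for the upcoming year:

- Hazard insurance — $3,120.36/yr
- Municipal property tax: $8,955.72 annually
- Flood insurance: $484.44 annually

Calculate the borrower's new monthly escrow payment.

$1,062.34

Hazard insurance = $3,120.36
Municipal property tax = $8,955.72
Flood insurance = $484.44
Total per year = $12,560.52
Monthly = $12,560.52 / 12 = $1,046.71
Monthly shortage recovery: $187.56 ÷ 12 = $15.63
Adjusted monthly = $1,046.71 + $15.63 = $1,062.34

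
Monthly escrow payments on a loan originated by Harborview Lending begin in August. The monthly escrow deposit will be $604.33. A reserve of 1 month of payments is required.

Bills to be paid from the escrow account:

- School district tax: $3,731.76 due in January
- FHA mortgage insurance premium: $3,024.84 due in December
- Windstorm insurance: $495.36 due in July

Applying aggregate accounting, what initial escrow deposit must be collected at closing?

Cushion = 1 × $604.33 = $604.33
Trial balance (start $0, +$604.33 each month, − disbursements):
  Aug: +$604.33 → $604.33
  Sep: +$604.33 → $1,208.66
  Oct: +$604.33 → $1,812.99
  Nov: +$604.33 → $2,417.32
  Dec: +$604.33 − $3,024.84 → -$3.19
  Jan: +$604.33 − $3,731.76 → -$3,130.62
  Feb: +$604.33 → -$2,526.29
  Mar: +$604.33 → -$1,921.96
  Apr: +$604.33 → -$1,317.63
  May: +$604.33 → -$713.30
  Jun: +$604.33 → -$108.97
  Jul: +$604.33 − $495.36 → $0.00
Lowest trial balance = -$3,130.62 (Jan)
Initial deposit = cushion − low point = $604.33 − (-$3,130.62) = $3,734.95

$3,734.95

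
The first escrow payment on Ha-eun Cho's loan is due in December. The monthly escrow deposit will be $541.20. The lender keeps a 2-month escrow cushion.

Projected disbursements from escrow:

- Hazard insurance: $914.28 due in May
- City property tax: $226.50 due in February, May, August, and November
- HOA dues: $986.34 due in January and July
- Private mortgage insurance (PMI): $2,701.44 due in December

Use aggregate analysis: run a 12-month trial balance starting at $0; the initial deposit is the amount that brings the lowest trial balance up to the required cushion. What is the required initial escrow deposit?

$3,687.78

Cushion = 2 × $541.20 = $1,082.40
Trial balance (start $0, +$541.20 each month, − disbursements):
  Dec: +$541.20 − $2,701.44 → -$2,160.24
  Jan: +$541.20 − $986.34 → -$2,605.38
  Feb: +$541.20 − $226.50 → -$2,290.68
  Mar: +$541.20 → -$1,749.48
  Apr: +$541.20 → -$1,208.28
  May: +$541.20 − $1,140.78 → -$1,807.86
  Jun: +$541.20 → -$1,266.66
  Jul: +$541.20 − $986.34 → -$1,711.80
  Aug: +$541.20 − $226.50 → -$1,397.10
  Sep: +$541.20 → -$855.90
  Oct: +$541.20 → -$314.70
  Nov: +$541.20 − $226.50 → $0.00
Lowest trial balance = -$2,605.38 (Jan)
Initial deposit = cushion − low point = $1,082.40 − (-$2,605.38) = $3,687.78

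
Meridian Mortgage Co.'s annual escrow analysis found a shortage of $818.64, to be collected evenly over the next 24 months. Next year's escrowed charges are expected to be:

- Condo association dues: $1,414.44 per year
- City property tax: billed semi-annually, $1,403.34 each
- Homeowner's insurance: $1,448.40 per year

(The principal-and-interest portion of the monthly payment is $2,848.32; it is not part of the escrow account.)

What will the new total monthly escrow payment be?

$506.57

Condo association dues = $1,414.44
City property tax = $1,403.34 × 2 = $2,806.68
Homeowner's insurance = $1,448.40
Total annual escrow = $5,669.52
Per month = $5,669.52 / 12 = $472.46
Shortage spread = $818.64 ÷ 24 = $34.11/mo
Adjusted monthly = $472.46 + $34.11 = $506.57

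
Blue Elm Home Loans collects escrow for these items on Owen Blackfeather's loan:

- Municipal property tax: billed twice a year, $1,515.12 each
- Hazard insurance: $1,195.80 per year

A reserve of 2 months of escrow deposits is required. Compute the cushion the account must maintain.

Municipal property tax — $1,515.12 × 2 = $3,030.24 per year
Hazard insurance — $1,195.80 per year
Total annual escrow = $4,226.04
Monthly = $4,226.04 / 12 = $352.17
Cushion = 2 × $352.17 = $704.34

$704.34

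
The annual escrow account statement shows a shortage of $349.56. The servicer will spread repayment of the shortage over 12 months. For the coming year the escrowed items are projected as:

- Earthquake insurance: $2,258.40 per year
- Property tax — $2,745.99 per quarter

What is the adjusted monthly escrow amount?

$1,132.66

Earthquake insurance = $2,258.40 per year
Property tax = $2,745.99 × 4 = $10,983.96 per year
Total per year = $2,258.40 + $10,983.96 = $13,242.36
Per month = $13,242.36 / 12 = $1,103.53
Shortage spread = $349.56 ÷ 12 = $29.13/mo
New monthly escrow = $1,103.53 + $29.13 = $1,132.66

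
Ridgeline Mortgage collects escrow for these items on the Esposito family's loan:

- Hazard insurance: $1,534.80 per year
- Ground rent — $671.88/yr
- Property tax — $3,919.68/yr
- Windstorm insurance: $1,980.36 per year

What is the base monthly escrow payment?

Hazard insurance: $1,534.80 annually
Ground rent: $671.88 annually
Property tax: $3,919.68 annually
Windstorm insurance: $1,980.36 annually
Yearly total = $8,106.72
Base monthly escrow = $8,106.72 ÷ 12 = $675.56

$675.56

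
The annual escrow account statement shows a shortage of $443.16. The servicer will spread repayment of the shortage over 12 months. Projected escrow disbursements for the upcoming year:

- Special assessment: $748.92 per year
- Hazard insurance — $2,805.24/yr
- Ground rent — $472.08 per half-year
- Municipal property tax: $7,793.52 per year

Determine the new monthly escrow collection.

Special assessment = $748.92/yr
Hazard insurance = $2,805.24/yr
Ground rent = $472.08 × 2 = $944.16/yr
Municipal property tax = $7,793.52/yr
Total annual escrow = $12,291.84
Base monthly escrow = $12,291.84 ÷ 12 = $1,024.32
Shortage per month = $443.16 ÷ 12 = $36.93
Adjusted monthly = $1,024.32 + $36.93 = $1,061.25

$1,061.25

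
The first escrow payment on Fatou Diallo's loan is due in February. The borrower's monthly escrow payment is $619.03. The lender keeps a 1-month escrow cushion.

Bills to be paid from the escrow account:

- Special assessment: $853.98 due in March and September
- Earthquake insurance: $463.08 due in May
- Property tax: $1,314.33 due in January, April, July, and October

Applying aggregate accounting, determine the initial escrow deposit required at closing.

Cushion = 1 × $619.03 = $619.03
Trial balance (start $0, +$619.03 each month, − disbursements):
  Feb: +$619.03 → $619.03
  Mar: +$619.03 − $853.98 → $384.08
  Apr: +$619.03 − $1,314.33 → -$311.22
  May: +$619.03 − $463.08 → -$155.27
  Jun: +$619.03 → $463.76
  Jul: +$619.03 − $1,314.33 → -$231.54
  Aug: +$619.03 → $387.49
  Sep: +$619.03 − $853.98 → $152.54
  Oct: +$619.03 − $1,314.33 → -$542.76
  Nov: +$619.03 → $76.27
  Dec: +$619.03 → $695.30
  Jan: +$619.03 − $1,314.33 → $0.00
Lowest trial balance = -$542.76 (Oct)
Initial deposit = cushion − low point = $619.03 − (-$542.76) = $1,161.79

$1,161.79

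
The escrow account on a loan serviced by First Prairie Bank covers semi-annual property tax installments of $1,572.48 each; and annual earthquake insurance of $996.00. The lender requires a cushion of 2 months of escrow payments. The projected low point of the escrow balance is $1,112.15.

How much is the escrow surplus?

$421.99

Property tax — $1,572.48 × 2 = $3,144.96
Earthquake insurance — $996.00
Total per year = $4,140.96
Base monthly escrow = $4,140.96 ÷ 12 = $345.08
Cushion = 2 × $345.08 = $690.16
Surplus = $1,112.15 − $690.16 = $421.99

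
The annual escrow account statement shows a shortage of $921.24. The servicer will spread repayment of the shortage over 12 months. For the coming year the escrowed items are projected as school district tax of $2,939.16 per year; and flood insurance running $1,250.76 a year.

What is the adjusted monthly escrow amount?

$425.93

School district tax: $2,939.16
Flood insurance: $1,250.76
Combined annual = $4,189.92
Monthly = $4,189.92 / 12 = $349.16
Shortage per month = $921.24 ÷ 12 = $76.77
New monthly escrow = $349.16 + $76.77 = $425.93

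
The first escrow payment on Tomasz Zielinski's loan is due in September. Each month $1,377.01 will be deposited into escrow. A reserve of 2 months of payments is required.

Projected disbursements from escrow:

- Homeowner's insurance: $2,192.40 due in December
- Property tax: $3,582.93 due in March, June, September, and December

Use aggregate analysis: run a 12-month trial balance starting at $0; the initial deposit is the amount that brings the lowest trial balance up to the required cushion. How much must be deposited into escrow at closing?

$6,604.24

Cushion = 2 × $1,377.01 = $2,754.02
Trial balance (start $0, +$1,377.01 each month, − disbursements):
  Sep: +$1,377.01 − $3,582.93 → -$2,205.92
  Oct: +$1,377.01 → -$828.91
  Nov: +$1,377.01 → $548.10
  Dec: +$1,377.01 − $5,775.33 → -$3,850.22
  Jan: +$1,377.01 → -$2,473.21
  Feb: +$1,377.01 → -$1,096.20
  Mar: +$1,377.01 − $3,582.93 → -$3,302.12
  Apr: +$1,377.01 → -$1,925.11
  May: +$1,377.01 → -$548.10
  Jun: +$1,377.01 − $3,582.93 → -$2,754.02
  Jul: +$1,377.01 → -$1,377.01
  Aug: +$1,377.01 → $0.00
Lowest trial balance = -$3,850.22 (Dec)
Initial deposit = cushion − low point = $2,754.02 − (-$3,850.22) = $6,604.24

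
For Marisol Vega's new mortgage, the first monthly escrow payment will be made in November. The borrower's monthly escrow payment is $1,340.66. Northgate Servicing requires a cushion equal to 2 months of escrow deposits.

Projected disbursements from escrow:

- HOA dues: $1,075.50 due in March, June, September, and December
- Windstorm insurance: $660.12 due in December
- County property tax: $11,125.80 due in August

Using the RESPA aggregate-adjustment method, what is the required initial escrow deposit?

$4,287.14

Cushion = 2 × $1,340.66 = $2,681.32
Trial balance (start $0, +$1,340.66 each month, − disbursements):
  Nov: +$1,340.66 → $1,340.66
  Dec: +$1,340.66 − $1,735.62 → $945.70
  Jan: +$1,340.66 → $2,286.36
  Feb: +$1,340.66 → $3,627.02
  Mar: +$1,340.66 − $1,075.50 → $3,892.18
  Apr: +$1,340.66 → $5,232.84
  May: +$1,340.66 → $6,573.50
  Jun: +$1,340.66 − $1,075.50 → $6,838.66
  Jul: +$1,340.66 → $8,179.32
  Aug: +$1,340.66 − $11,125.80 → -$1,605.82
  Sep: +$1,340.66 − $1,075.50 → -$1,340.66
  Oct: +$1,340.66 → $0.00
Lowest trial balance = -$1,605.82 (Aug)
Initial deposit = cushion − low point = $2,681.32 − (-$1,605.82) = $4,287.14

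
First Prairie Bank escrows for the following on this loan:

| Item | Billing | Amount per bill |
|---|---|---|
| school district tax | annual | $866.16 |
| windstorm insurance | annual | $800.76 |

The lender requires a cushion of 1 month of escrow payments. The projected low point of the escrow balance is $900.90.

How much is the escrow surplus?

School district tax — $866.16
Windstorm insurance — $800.76
Annual escrow total = $866.16 + $800.76 = $1,666.92
Base monthly escrow = $1,666.92 ÷ 12 = $138.91
Cushion = 1 × $138.91 = $138.91
Surplus = $900.90 − $138.91 = $761.99

$761.99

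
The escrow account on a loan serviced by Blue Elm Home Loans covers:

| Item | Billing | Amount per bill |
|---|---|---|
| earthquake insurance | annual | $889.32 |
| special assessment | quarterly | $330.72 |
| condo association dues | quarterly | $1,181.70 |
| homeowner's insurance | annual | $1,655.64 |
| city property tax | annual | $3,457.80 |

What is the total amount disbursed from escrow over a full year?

Earthquake insurance = $889.32
Special assessment = $330.72 × 4 = $1,322.88
Condo association dues = $1,181.70 × 4 = $4,726.80
Homeowner's insurance = $1,655.64
City property tax = $3,457.80
Combined annual = $889.32 + $1,322.88 + $4,726.80 + $1,655.64 + $3,457.80 = $12,052.44

$12,052.44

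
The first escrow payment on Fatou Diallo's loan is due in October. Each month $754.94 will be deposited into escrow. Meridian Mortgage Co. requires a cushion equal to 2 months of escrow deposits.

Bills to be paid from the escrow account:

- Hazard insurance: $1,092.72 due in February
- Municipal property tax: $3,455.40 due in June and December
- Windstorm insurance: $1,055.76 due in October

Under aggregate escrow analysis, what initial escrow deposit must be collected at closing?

$3,774.70

Cushion = 2 × $754.94 = $1,509.88
Trial balance (start $0, +$754.94 each month, − disbursements):
  Oct: +$754.94 − $1,055.76 → -$300.82
  Nov: +$754.94 → $454.12
  Dec: +$754.94 − $3,455.40 → -$2,246.34
  Jan: +$754.94 → -$1,491.40
  Feb: +$754.94 − $1,092.72 → -$1,829.18
  Mar: +$754.94 → -$1,074.24
  Apr: +$754.94 → -$319.30
  May: +$754.94 → $435.64
  Jun: +$754.94 − $3,455.40 → -$2,264.82
  Jul: +$754.94 → -$1,509.88
  Aug: +$754.94 → -$754.94
  Sep: +$754.94 → $0.00
Lowest trial balance = -$2,264.82 (Jun)
Initial deposit = cushion − low point = $1,509.88 − (-$2,264.82) = $3,774.70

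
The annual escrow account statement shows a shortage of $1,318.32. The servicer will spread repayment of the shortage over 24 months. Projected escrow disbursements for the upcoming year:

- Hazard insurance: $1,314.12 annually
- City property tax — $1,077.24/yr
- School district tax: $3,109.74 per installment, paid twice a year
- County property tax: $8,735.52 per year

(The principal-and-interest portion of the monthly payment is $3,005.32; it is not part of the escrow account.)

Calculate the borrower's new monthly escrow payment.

$1,500.46

Hazard insurance: $1,314.12 annually
City property tax: $1,077.24 annually
School district tax: $3,109.74 × 2 = $6,219.48 annually
County property tax: $8,735.52 annually
Combined annual = $1,314.12 + $1,077.24 + $6,219.48 + $8,735.52 = $17,346.36
Base monthly escrow = $17,346.36 / 12 = $1,445.53
Shortage per month = $1,318.32 / 24 = $54.93
New monthly escrow = $1,445.53 + $54.93 = $1,500.46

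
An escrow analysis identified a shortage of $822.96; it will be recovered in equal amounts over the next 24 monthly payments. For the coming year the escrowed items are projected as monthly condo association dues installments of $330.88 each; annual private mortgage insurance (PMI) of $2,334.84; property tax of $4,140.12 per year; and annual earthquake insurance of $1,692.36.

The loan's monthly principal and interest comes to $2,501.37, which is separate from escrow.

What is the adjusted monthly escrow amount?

Condo association dues — $330.88 × 12 = $3,970.56
Private mortgage insurance (PMI) — $2,334.84
Property tax — $4,140.12
Earthquake insurance — $1,692.36
Combined annual = $12,137.88
Per month = $12,137.88 ÷ 12 = $1,011.49
Monthly shortage recovery: $822.96 / 24 = $34.29
Adjusted monthly = $1,011.49 + $34.29 = $1,045.78

$1,045.78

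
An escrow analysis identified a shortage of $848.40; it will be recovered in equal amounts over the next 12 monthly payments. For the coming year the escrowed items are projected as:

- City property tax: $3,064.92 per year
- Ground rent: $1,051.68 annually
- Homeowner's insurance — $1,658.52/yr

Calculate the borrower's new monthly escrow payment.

$551.96

City property tax: $3,064.92/yr
Ground rent: $1,051.68/yr
Homeowner's insurance: $1,658.52/yr
Combined annual = $5,775.12
Base monthly escrow = $5,775.12 / 12 = $481.26
Shortage spread = $848.40 ÷ 12 = $70.70/mo
New monthly escrow = $481.26 + $70.70 = $551.96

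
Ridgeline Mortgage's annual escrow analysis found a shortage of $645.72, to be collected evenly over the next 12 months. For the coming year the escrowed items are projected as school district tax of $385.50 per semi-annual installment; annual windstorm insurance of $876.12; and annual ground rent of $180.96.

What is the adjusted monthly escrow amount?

$206.15

School district tax: $385.50 × 2 = $771.00 annually
Windstorm insurance: $876.12 annually
Ground rent: $180.96 annually
Yearly total = $771.00 + $876.12 + $180.96 = $1,828.08
Monthly = $1,828.08 / 12 = $152.34
Shortage spread = $645.72 / 12 = $53.81/mo
Adjusted monthly = $152.34 + $53.81 = $206.15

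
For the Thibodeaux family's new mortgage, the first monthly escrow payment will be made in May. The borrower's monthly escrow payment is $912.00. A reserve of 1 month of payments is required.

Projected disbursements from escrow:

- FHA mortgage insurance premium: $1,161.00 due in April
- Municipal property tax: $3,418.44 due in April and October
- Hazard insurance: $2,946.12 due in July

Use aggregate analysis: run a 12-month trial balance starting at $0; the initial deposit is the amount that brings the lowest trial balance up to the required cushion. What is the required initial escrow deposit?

$1,804.56

Cushion = 1 × $912.00 = $912.00
Trial balance (start $0, +$912.00 each month, − disbursements):
  May: +$912.00 → $912.00
  Jun: +$912.00 → $1,824.00
  Jul: +$912.00 − $2,946.12 → -$210.12
  Aug: +$912.00 → $701.88
  Sep: +$912.00 → $1,613.88
  Oct: +$912.00 − $3,418.44 → -$892.56
  Nov: +$912.00 → $19.44
  Dec: +$912.00 → $931.44
  Jan: +$912.00 → $1,843.44
  Feb: +$912.00 → $2,755.44
  Mar: +$912.00 → $3,667.44
  Apr: +$912.00 − $4,579.44 → $0.00
Lowest trial balance = -$892.56 (Oct)
Initial deposit = cushion − low point = $912.00 − (-$892.56) = $1,804.56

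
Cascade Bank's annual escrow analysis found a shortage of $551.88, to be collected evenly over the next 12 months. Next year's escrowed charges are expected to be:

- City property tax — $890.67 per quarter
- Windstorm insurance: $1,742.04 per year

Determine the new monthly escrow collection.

City property tax — $890.67 × 4 = $3,562.68
Windstorm insurance — $1,742.04
Yearly total = $5,304.72
Base monthly escrow = $5,304.72 ÷ 12 = $442.06
Shortage per month = $551.88 / 12 = $45.99
Adjusted monthly = $442.06 + $45.99 = $488.05

$488.05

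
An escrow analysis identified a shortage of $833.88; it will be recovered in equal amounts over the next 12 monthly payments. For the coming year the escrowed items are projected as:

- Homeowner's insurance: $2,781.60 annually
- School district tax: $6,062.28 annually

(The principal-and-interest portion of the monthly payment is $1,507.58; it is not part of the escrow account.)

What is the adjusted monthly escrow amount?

$806.48

Homeowner's insurance: $2,781.60
School district tax: $6,062.28
Total per year = $2,781.60 + $6,062.28 = $8,843.88
Monthly escrow = $8,843.88 ÷ 12 = $736.99
Shortage spread = $833.88 / 12 = $69.49/mo
New monthly escrow = $736.99 + $69.49 = $806.48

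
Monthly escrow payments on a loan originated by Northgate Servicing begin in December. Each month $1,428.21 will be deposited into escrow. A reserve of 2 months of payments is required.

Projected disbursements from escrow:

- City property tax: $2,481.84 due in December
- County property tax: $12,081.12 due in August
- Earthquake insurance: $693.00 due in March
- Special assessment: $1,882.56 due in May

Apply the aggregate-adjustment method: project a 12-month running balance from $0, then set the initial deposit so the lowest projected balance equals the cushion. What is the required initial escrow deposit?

$7,141.05

Cushion = 2 × $1,428.21 = $2,856.42
Trial balance (start $0, +$1,428.21 each month, − disbursements):
  Dec: +$1,428.21 − $2,481.84 → -$1,053.63
  Jan: +$1,428.21 → $374.58
  Feb: +$1,428.21 → $1,802.79
  Mar: +$1,428.21 − $693.00 → $2,538.00
  Apr: +$1,428.21 → $3,966.21
  May: +$1,428.21 − $1,882.56 → $3,511.86
  Jun: +$1,428.21 → $4,940.07
  Jul: +$1,428.21 → $6,368.28
  Aug: +$1,428.21 − $12,081.12 → -$4,284.63
  Sep: +$1,428.21 → -$2,856.42
  Oct: +$1,428.21 → -$1,428.21
  Nov: +$1,428.21 → $0.00
Lowest trial balance = -$4,284.63 (Aug)
Initial deposit = cushion − low point = $2,856.42 − (-$4,284.63) = $7,141.05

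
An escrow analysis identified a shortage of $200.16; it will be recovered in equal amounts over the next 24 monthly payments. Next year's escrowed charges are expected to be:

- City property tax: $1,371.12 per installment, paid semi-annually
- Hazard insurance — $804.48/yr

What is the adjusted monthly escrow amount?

City property tax: $1,371.12 × 2 = $2,742.24/yr
Hazard insurance: $804.48/yr
Yearly total = $3,546.72
Base monthly escrow = $3,546.72 ÷ 12 = $295.56
Shortage per month = $200.16 ÷ 24 = $8.34
Adjusted monthly = $295.56 + $8.34 = $303.90

$303.90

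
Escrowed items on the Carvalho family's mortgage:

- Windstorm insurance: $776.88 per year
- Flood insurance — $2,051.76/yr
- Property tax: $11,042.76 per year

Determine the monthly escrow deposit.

$1,155.95

Windstorm insurance — $776.88 annually
Flood insurance — $2,051.76 annually
Property tax — $11,042.76 annually
Annual escrow total = $13,871.40
Monthly = $13,871.40 / 12 = $1,155.95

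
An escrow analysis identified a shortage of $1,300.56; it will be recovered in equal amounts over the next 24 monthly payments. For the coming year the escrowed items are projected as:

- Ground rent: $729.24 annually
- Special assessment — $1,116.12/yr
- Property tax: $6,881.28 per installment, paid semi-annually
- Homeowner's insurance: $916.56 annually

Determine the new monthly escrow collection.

$1,431.23

Ground rent — $729.24 annually
Special assessment — $1,116.12 annually
Property tax — $6,881.28 × 2 = $13,762.56 annually
Homeowner's insurance — $916.56 annually
Yearly total = $16,524.48
Per month = $16,524.48 ÷ 12 = $1,377.04
Shortage spread = $1,300.56 / 24 = $54.19/mo
New monthly escrow = $1,377.04 + $54.19 = $1,431.23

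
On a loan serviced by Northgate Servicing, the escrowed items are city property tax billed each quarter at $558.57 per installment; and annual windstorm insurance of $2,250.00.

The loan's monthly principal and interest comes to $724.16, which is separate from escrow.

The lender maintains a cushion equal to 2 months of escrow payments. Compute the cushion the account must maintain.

City property tax — $558.57 × 4 = $2,234.28/yr
Windstorm insurance — $2,250.00/yr
Total per year = $2,234.28 + $2,250.00 = $4,484.28
Per month = $4,484.28 / 12 = $373.69
Reserve = 2 × $373.69 = $747.38

$747.38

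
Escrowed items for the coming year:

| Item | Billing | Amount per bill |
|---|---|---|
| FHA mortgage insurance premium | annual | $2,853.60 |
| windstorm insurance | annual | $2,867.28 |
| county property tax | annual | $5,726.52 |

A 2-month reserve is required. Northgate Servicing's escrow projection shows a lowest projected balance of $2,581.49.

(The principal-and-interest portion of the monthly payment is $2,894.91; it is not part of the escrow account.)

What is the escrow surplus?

FHA mortgage insurance premium = $2,853.60/yr
Windstorm insurance = $2,867.28/yr
County property tax = $5,726.52/yr
Yearly total = $2,853.60 + $2,867.28 + $5,726.52 = $11,447.40
Monthly escrow = $11,447.40 ÷ 12 = $953.95
Cushion = 2 × $953.95 = $1,907.90
Surplus = $2,581.49 − $1,907.90 = $673.59

$673.59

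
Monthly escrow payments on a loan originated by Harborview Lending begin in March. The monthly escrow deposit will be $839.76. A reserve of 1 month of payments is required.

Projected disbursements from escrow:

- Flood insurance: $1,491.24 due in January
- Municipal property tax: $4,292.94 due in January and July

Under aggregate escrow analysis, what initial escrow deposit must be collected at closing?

Cushion = 1 × $839.76 = $839.76
Trial balance (start $0, +$839.76 each month, − disbursements):
  Mar: +$839.76 → $839.76
  Apr: +$839.76 → $1,679.52
  May: +$839.76 → $2,519.28
  Jun: +$839.76 → $3,359.04
  Jul: +$839.76 − $4,292.94 → -$94.14
  Aug: +$839.76 → $745.62
  Sep: +$839.76 → $1,585.38
  Oct: +$839.76 → $2,425.14
  Nov: +$839.76 → $3,264.90
  Dec: +$839.76 → $4,104.66
  Jan: +$839.76 − $5,784.18 → -$839.76
  Feb: +$839.76 → $0.00
Lowest trial balance = -$839.76 (Jan)
Initial deposit = cushion − low point = $839.76 − (-$839.76) = $1,679.52

$1,679.52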